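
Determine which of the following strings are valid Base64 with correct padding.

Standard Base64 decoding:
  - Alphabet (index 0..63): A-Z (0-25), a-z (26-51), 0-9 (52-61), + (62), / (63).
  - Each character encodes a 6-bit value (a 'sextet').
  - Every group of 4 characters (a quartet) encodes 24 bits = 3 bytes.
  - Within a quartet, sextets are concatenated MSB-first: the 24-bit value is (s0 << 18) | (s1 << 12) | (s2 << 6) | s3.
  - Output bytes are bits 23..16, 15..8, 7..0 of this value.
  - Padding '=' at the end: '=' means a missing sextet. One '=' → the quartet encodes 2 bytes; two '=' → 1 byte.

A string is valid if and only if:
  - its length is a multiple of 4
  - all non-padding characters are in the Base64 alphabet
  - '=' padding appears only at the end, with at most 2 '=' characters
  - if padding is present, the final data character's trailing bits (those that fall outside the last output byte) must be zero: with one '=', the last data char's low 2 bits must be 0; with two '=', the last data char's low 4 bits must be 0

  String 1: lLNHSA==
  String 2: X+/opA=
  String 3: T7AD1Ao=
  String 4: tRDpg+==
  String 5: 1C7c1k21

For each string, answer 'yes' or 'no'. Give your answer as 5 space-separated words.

Answer: yes no yes no yes

Derivation:
String 1: 'lLNHSA==' → valid
String 2: 'X+/opA=' → invalid (len=7 not mult of 4)
String 3: 'T7AD1Ao=' → valid
String 4: 'tRDpg+==' → invalid (bad trailing bits)
String 5: '1C7c1k21' → valid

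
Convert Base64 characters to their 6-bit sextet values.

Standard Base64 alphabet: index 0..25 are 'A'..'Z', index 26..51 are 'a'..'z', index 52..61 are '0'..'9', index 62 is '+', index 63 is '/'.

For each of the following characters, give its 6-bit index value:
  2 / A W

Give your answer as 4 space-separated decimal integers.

Answer: 54 63 0 22

Derivation:
'2': 0..9 range, 52 + ord('2') − ord('0') = 54
'/': index 63
'A': A..Z range, ord('A') − ord('A') = 0
'W': A..Z range, ord('W') − ord('A') = 22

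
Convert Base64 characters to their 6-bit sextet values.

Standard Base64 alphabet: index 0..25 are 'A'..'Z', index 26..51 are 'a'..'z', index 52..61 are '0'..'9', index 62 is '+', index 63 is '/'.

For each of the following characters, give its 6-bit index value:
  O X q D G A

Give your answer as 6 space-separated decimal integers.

Answer: 14 23 42 3 6 0

Derivation:
'O': A..Z range, ord('O') − ord('A') = 14
'X': A..Z range, ord('X') − ord('A') = 23
'q': a..z range, 26 + ord('q') − ord('a') = 42
'D': A..Z range, ord('D') − ord('A') = 3
'G': A..Z range, ord('G') − ord('A') = 6
'A': A..Z range, ord('A') − ord('A') = 0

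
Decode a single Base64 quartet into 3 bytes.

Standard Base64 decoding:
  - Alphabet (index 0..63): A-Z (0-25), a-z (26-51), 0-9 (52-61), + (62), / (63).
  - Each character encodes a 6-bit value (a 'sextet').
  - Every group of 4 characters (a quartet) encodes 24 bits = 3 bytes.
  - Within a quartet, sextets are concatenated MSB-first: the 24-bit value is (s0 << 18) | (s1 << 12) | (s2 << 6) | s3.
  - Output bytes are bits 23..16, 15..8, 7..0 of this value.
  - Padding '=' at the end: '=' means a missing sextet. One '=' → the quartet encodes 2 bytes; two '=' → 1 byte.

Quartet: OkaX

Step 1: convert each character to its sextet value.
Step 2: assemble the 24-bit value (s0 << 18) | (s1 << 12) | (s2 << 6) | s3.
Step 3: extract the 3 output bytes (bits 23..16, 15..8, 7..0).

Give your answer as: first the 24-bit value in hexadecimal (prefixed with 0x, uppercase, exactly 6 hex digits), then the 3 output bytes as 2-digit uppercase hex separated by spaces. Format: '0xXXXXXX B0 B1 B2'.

Answer: 0x3A4697 3A 46 97

Derivation:
Sextets: O=14, k=36, a=26, X=23
24-bit: (14<<18) | (36<<12) | (26<<6) | 23
      = 0x380000 | 0x024000 | 0x000680 | 0x000017
      = 0x3A4697
Bytes: (v>>16)&0xFF=3A, (v>>8)&0xFF=46, v&0xFF=97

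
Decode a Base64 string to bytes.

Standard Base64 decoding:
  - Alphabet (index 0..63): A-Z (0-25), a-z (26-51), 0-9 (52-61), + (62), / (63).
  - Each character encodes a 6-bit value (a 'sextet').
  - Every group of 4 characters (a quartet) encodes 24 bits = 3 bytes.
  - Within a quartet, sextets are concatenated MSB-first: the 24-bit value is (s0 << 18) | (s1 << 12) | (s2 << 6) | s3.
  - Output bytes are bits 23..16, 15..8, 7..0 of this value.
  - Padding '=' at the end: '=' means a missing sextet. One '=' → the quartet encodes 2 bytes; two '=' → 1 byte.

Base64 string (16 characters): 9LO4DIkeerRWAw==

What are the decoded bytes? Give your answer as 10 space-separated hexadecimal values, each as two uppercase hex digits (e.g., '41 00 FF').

After char 0 ('9'=61): chars_in_quartet=1 acc=0x3D bytes_emitted=0
After char 1 ('L'=11): chars_in_quartet=2 acc=0xF4B bytes_emitted=0
After char 2 ('O'=14): chars_in_quartet=3 acc=0x3D2CE bytes_emitted=0
After char 3 ('4'=56): chars_in_quartet=4 acc=0xF4B3B8 -> emit F4 B3 B8, reset; bytes_emitted=3
After char 4 ('D'=3): chars_in_quartet=1 acc=0x3 bytes_emitted=3
After char 5 ('I'=8): chars_in_quartet=2 acc=0xC8 bytes_emitted=3
After char 6 ('k'=36): chars_in_quartet=3 acc=0x3224 bytes_emitted=3
After char 7 ('e'=30): chars_in_quartet=4 acc=0xC891E -> emit 0C 89 1E, reset; bytes_emitted=6
After char 8 ('e'=30): chars_in_quartet=1 acc=0x1E bytes_emitted=6
After char 9 ('r'=43): chars_in_quartet=2 acc=0x7AB bytes_emitted=6
After char 10 ('R'=17): chars_in_quartet=3 acc=0x1EAD1 bytes_emitted=6
After char 11 ('W'=22): chars_in_quartet=4 acc=0x7AB456 -> emit 7A B4 56, reset; bytes_emitted=9
After char 12 ('A'=0): chars_in_quartet=1 acc=0x0 bytes_emitted=9
After char 13 ('w'=48): chars_in_quartet=2 acc=0x30 bytes_emitted=9
Padding '==': partial quartet acc=0x30 -> emit 03; bytes_emitted=10

Answer: F4 B3 B8 0C 89 1E 7A B4 56 03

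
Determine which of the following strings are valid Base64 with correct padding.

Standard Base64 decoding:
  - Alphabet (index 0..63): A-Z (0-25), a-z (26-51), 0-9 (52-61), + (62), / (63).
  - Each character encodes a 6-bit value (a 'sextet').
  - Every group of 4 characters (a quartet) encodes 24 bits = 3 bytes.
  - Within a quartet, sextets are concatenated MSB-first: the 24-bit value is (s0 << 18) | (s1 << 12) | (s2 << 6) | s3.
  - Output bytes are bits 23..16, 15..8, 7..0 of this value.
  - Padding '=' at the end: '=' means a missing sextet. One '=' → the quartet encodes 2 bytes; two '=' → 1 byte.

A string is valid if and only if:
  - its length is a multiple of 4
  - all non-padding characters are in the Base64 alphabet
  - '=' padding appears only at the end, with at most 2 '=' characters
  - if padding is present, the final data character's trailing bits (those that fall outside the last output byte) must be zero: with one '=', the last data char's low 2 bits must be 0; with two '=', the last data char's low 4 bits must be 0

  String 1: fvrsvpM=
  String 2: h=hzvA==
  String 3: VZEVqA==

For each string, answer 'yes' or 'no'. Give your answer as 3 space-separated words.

String 1: 'fvrsvpM=' → valid
String 2: 'h=hzvA==' → invalid (bad char(s): ['=']; '=' in middle)
String 3: 'VZEVqA==' → valid

Answer: yes no yes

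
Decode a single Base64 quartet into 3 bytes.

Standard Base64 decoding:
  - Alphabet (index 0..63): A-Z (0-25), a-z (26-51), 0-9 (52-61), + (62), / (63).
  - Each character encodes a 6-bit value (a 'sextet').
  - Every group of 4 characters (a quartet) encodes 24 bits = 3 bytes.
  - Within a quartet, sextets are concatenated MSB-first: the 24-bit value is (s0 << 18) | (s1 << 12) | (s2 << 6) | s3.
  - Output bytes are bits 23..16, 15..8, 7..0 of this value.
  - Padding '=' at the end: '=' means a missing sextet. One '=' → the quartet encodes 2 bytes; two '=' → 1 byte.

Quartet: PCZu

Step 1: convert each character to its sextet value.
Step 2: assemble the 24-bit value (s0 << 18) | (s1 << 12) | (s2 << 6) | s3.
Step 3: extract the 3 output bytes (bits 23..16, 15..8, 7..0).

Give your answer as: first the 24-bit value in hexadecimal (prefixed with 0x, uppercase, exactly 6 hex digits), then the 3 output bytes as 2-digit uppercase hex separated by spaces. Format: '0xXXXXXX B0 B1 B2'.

Sextets: P=15, C=2, Z=25, u=46
24-bit: (15<<18) | (2<<12) | (25<<6) | 46
      = 0x3C0000 | 0x002000 | 0x000640 | 0x00002E
      = 0x3C266E
Bytes: (v>>16)&0xFF=3C, (v>>8)&0xFF=26, v&0xFF=6E

Answer: 0x3C266E 3C 26 6E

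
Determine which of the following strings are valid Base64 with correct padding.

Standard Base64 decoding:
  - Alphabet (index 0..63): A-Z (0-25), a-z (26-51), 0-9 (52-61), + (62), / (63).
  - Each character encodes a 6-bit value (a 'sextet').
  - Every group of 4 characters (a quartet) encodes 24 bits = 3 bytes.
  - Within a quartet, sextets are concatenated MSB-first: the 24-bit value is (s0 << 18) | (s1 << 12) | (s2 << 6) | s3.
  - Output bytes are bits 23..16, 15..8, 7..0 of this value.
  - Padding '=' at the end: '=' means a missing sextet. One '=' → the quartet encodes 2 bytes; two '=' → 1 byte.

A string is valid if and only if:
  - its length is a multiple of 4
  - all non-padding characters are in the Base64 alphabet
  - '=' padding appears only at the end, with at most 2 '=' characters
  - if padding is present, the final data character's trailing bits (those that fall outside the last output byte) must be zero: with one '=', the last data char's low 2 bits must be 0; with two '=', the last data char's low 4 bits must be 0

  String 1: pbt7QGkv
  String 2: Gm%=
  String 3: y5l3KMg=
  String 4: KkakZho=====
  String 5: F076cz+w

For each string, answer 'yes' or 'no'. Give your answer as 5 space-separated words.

String 1: 'pbt7QGkv' → valid
String 2: 'Gm%=' → invalid (bad char(s): ['%'])
String 3: 'y5l3KMg=' → valid
String 4: 'KkakZho=====' → invalid (5 pad chars (max 2))
String 5: 'F076cz+w' → valid

Answer: yes no yes no yes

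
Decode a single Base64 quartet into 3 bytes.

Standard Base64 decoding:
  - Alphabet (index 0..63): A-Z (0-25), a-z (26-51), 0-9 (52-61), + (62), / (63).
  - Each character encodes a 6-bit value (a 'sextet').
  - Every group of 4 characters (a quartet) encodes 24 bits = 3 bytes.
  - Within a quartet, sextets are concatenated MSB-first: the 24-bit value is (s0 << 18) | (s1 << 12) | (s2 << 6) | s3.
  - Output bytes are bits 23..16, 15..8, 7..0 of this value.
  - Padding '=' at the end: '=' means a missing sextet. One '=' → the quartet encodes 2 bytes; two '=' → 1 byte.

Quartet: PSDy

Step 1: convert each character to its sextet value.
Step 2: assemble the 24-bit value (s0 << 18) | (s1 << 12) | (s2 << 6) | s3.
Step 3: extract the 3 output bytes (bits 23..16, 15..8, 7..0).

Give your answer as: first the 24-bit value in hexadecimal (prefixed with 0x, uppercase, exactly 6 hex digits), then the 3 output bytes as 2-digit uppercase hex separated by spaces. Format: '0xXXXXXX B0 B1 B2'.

Answer: 0x3D20F2 3D 20 F2

Derivation:
Sextets: P=15, S=18, D=3, y=50
24-bit: (15<<18) | (18<<12) | (3<<6) | 50
      = 0x3C0000 | 0x012000 | 0x0000C0 | 0x000032
      = 0x3D20F2
Bytes: (v>>16)&0xFF=3D, (v>>8)&0xFF=20, v&0xFF=F2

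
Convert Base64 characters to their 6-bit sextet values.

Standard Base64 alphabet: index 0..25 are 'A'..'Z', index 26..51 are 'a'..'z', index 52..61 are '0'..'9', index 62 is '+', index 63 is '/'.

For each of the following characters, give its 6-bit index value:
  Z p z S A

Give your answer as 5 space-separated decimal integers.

Answer: 25 41 51 18 0

Derivation:
'Z': A..Z range, ord('Z') − ord('A') = 25
'p': a..z range, 26 + ord('p') − ord('a') = 41
'z': a..z range, 26 + ord('z') − ord('a') = 51
'S': A..Z range, ord('S') − ord('A') = 18
'A': A..Z range, ord('A') − ord('A') = 0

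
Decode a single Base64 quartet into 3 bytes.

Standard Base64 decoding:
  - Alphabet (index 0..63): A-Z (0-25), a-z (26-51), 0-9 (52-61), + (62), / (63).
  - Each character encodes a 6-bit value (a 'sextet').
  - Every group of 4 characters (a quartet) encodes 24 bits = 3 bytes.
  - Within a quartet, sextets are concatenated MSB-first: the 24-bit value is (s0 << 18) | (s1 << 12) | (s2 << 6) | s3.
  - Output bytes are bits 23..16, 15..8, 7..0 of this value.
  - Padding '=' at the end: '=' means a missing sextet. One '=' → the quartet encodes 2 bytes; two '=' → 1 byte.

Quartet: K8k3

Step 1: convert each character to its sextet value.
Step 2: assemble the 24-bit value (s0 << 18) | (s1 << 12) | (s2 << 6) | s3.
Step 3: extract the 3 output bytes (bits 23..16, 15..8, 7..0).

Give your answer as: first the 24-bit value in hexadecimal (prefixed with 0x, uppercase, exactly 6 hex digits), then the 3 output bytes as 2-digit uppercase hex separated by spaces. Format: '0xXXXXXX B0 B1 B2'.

Answer: 0x2BC937 2B C9 37

Derivation:
Sextets: K=10, 8=60, k=36, 3=55
24-bit: (10<<18) | (60<<12) | (36<<6) | 55
      = 0x280000 | 0x03C000 | 0x000900 | 0x000037
      = 0x2BC937
Bytes: (v>>16)&0xFF=2B, (v>>8)&0xFF=C9, v&0xFF=37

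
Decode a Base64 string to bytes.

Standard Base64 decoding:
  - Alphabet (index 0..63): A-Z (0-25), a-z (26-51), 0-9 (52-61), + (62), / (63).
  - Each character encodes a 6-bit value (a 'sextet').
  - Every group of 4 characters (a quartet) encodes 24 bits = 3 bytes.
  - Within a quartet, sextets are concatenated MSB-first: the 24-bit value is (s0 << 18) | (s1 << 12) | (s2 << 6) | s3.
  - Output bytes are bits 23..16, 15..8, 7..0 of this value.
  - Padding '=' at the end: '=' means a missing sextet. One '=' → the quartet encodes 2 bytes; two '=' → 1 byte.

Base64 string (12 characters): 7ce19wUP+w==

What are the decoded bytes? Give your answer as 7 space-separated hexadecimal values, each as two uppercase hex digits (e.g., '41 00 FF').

After char 0 ('7'=59): chars_in_quartet=1 acc=0x3B bytes_emitted=0
After char 1 ('c'=28): chars_in_quartet=2 acc=0xEDC bytes_emitted=0
After char 2 ('e'=30): chars_in_quartet=3 acc=0x3B71E bytes_emitted=0
After char 3 ('1'=53): chars_in_quartet=4 acc=0xEDC7B5 -> emit ED C7 B5, reset; bytes_emitted=3
After char 4 ('9'=61): chars_in_quartet=1 acc=0x3D bytes_emitted=3
After char 5 ('w'=48): chars_in_quartet=2 acc=0xF70 bytes_emitted=3
After char 6 ('U'=20): chars_in_quartet=3 acc=0x3DC14 bytes_emitted=3
After char 7 ('P'=15): chars_in_quartet=4 acc=0xF7050F -> emit F7 05 0F, reset; bytes_emitted=6
After char 8 ('+'=62): chars_in_quartet=1 acc=0x3E bytes_emitted=6
After char 9 ('w'=48): chars_in_quartet=2 acc=0xFB0 bytes_emitted=6
Padding '==': partial quartet acc=0xFB0 -> emit FB; bytes_emitted=7

Answer: ED C7 B5 F7 05 0F FB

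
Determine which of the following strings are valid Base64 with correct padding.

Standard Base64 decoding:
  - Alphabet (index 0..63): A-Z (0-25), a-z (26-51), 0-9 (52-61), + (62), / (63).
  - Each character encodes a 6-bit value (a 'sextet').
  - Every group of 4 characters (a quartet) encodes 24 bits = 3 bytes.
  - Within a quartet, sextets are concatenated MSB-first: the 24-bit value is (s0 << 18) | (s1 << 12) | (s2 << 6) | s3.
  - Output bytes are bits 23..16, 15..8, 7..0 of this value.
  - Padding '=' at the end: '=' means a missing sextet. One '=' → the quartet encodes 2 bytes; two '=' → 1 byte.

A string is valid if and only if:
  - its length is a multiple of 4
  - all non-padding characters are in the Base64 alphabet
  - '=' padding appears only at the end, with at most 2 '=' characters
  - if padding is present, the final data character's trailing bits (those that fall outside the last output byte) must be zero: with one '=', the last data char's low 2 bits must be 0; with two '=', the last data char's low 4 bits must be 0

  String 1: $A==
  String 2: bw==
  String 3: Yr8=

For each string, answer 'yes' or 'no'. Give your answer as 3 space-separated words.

String 1: '$A==' → invalid (bad char(s): ['$'])
String 2: 'bw==' → valid
String 3: 'Yr8=' → valid

Answer: no yes yes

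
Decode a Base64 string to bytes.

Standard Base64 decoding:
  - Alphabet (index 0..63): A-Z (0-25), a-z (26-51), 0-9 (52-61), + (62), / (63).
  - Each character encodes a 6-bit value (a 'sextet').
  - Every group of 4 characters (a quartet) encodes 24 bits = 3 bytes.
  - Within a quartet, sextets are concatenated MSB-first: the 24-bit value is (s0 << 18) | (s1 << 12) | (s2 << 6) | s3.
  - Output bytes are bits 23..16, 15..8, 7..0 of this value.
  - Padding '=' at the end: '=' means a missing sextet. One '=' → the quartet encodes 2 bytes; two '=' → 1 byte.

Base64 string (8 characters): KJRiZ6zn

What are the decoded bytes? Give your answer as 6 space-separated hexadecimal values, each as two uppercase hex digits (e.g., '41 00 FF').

After char 0 ('K'=10): chars_in_quartet=1 acc=0xA bytes_emitted=0
After char 1 ('J'=9): chars_in_quartet=2 acc=0x289 bytes_emitted=0
After char 2 ('R'=17): chars_in_quartet=3 acc=0xA251 bytes_emitted=0
After char 3 ('i'=34): chars_in_quartet=4 acc=0x289462 -> emit 28 94 62, reset; bytes_emitted=3
After char 4 ('Z'=25): chars_in_quartet=1 acc=0x19 bytes_emitted=3
After char 5 ('6'=58): chars_in_quartet=2 acc=0x67A bytes_emitted=3
After char 6 ('z'=51): chars_in_quartet=3 acc=0x19EB3 bytes_emitted=3
After char 7 ('n'=39): chars_in_quartet=4 acc=0x67ACE7 -> emit 67 AC E7, reset; bytes_emitted=6

Answer: 28 94 62 67 AC E7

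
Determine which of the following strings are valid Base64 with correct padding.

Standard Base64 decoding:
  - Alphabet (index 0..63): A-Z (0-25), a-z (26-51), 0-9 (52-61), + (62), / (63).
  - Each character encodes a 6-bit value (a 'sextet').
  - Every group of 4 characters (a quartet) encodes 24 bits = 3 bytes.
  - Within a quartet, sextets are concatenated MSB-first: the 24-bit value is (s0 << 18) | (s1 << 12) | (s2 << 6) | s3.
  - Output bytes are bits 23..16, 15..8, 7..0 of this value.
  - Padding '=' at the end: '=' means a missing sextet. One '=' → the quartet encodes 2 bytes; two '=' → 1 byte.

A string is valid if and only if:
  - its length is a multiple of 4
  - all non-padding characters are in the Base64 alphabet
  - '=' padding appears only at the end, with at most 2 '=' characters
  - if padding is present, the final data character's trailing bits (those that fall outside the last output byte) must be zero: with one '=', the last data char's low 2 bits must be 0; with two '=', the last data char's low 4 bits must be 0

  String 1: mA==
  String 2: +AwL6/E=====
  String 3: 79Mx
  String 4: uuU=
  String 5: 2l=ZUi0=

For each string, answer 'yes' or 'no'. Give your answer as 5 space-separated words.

Answer: yes no yes yes no

Derivation:
String 1: 'mA==' → valid
String 2: '+AwL6/E=====' → invalid (5 pad chars (max 2))
String 3: '79Mx' → valid
String 4: 'uuU=' → valid
String 5: '2l=ZUi0=' → invalid (bad char(s): ['=']; '=' in middle)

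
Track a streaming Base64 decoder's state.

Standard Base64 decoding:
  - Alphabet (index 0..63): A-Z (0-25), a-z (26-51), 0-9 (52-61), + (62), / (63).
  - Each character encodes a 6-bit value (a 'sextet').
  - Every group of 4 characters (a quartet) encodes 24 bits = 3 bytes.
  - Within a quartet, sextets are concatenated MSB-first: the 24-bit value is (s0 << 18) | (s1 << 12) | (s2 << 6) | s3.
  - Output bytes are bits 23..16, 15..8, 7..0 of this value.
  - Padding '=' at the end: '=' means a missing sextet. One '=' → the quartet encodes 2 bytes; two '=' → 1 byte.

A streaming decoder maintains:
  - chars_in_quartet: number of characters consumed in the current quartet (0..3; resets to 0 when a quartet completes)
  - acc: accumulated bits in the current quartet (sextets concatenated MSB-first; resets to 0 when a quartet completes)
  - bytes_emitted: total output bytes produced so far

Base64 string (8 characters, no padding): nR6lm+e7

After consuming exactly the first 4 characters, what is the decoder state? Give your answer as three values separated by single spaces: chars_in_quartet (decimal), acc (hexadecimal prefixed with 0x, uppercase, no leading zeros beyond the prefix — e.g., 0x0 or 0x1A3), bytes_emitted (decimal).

Answer: 0 0x0 3

Derivation:
After char 0 ('n'=39): chars_in_quartet=1 acc=0x27 bytes_emitted=0
After char 1 ('R'=17): chars_in_quartet=2 acc=0x9D1 bytes_emitted=0
After char 2 ('6'=58): chars_in_quartet=3 acc=0x2747A bytes_emitted=0
After char 3 ('l'=37): chars_in_quartet=4 acc=0x9D1EA5 -> emit 9D 1E A5, reset; bytes_emitted=3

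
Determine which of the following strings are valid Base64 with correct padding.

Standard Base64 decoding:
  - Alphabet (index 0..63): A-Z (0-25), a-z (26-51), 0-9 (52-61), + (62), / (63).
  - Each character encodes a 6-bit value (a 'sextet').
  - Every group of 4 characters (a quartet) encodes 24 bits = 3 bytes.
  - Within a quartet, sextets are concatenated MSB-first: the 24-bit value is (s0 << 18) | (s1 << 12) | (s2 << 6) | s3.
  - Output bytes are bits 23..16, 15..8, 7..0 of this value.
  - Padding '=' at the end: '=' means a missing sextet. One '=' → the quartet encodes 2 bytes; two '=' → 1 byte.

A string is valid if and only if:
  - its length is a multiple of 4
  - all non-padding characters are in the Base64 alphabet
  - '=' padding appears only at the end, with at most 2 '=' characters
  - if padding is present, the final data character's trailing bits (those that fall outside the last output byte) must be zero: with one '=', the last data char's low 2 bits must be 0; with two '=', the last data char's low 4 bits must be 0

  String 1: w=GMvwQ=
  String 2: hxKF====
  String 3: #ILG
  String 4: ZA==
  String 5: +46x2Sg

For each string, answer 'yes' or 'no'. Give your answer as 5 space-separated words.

String 1: 'w=GMvwQ=' → invalid (bad char(s): ['=']; '=' in middle)
String 2: 'hxKF====' → invalid (4 pad chars (max 2))
String 3: '#ILG' → invalid (bad char(s): ['#'])
String 4: 'ZA==' → valid
String 5: '+46x2Sg' → invalid (len=7 not mult of 4)

Answer: no no no yes no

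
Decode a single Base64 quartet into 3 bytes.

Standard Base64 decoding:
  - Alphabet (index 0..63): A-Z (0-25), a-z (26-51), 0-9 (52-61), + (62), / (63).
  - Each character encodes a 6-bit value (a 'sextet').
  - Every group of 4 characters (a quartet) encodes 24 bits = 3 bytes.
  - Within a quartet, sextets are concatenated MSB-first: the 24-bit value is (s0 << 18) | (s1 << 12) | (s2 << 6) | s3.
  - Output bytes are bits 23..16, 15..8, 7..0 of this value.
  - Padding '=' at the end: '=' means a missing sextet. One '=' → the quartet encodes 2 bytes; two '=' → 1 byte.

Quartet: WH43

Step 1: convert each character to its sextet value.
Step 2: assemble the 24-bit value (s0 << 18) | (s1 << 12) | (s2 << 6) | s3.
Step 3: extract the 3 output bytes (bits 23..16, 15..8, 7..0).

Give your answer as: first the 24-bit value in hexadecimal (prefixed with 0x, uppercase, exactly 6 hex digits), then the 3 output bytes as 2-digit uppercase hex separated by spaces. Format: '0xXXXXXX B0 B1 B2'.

Sextets: W=22, H=7, 4=56, 3=55
24-bit: (22<<18) | (7<<12) | (56<<6) | 55
      = 0x580000 | 0x007000 | 0x000E00 | 0x000037
      = 0x587E37
Bytes: (v>>16)&0xFF=58, (v>>8)&0xFF=7E, v&0xFF=37

Answer: 0x587E37 58 7E 37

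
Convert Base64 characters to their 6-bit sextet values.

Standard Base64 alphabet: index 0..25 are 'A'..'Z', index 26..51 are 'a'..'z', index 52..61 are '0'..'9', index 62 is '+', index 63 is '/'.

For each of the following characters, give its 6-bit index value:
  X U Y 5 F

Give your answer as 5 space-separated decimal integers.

Answer: 23 20 24 57 5

Derivation:
'X': A..Z range, ord('X') − ord('A') = 23
'U': A..Z range, ord('U') − ord('A') = 20
'Y': A..Z range, ord('Y') − ord('A') = 24
'5': 0..9 range, 52 + ord('5') − ord('0') = 57
'F': A..Z range, ord('F') − ord('A') = 5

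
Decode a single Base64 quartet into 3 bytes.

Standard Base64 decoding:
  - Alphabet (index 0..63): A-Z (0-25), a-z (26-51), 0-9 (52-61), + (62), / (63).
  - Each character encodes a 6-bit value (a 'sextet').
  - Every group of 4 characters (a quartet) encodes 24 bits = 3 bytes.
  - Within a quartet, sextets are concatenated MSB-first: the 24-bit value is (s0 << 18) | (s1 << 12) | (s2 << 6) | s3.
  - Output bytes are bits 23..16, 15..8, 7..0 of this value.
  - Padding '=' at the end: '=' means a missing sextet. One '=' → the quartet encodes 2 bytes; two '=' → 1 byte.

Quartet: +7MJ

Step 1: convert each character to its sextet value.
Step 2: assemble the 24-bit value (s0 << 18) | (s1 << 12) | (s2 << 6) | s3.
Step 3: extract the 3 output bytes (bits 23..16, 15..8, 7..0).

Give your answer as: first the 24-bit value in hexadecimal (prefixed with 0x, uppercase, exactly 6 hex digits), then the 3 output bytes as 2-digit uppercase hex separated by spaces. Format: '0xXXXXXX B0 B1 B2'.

Sextets: +=62, 7=59, M=12, J=9
24-bit: (62<<18) | (59<<12) | (12<<6) | 9
      = 0xF80000 | 0x03B000 | 0x000300 | 0x000009
      = 0xFBB309
Bytes: (v>>16)&0xFF=FB, (v>>8)&0xFF=B3, v&0xFF=09

Answer: 0xFBB309 FB B3 09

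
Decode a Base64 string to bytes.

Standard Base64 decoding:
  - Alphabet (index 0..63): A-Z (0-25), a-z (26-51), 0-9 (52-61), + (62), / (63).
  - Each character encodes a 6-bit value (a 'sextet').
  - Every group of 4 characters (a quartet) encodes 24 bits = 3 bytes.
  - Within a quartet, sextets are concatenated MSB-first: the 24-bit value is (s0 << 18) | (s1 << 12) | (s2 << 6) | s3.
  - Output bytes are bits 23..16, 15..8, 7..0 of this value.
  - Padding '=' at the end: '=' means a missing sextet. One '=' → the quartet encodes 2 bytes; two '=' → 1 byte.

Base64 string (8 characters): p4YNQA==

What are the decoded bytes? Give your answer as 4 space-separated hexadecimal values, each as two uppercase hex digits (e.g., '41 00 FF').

Answer: A7 86 0D 40

Derivation:
After char 0 ('p'=41): chars_in_quartet=1 acc=0x29 bytes_emitted=0
After char 1 ('4'=56): chars_in_quartet=2 acc=0xA78 bytes_emitted=0
After char 2 ('Y'=24): chars_in_quartet=3 acc=0x29E18 bytes_emitted=0
After char 3 ('N'=13): chars_in_quartet=4 acc=0xA7860D -> emit A7 86 0D, reset; bytes_emitted=3
After char 4 ('Q'=16): chars_in_quartet=1 acc=0x10 bytes_emitted=3
After char 5 ('A'=0): chars_in_quartet=2 acc=0x400 bytes_emitted=3
Padding '==': partial quartet acc=0x400 -> emit 40; bytes_emitted=4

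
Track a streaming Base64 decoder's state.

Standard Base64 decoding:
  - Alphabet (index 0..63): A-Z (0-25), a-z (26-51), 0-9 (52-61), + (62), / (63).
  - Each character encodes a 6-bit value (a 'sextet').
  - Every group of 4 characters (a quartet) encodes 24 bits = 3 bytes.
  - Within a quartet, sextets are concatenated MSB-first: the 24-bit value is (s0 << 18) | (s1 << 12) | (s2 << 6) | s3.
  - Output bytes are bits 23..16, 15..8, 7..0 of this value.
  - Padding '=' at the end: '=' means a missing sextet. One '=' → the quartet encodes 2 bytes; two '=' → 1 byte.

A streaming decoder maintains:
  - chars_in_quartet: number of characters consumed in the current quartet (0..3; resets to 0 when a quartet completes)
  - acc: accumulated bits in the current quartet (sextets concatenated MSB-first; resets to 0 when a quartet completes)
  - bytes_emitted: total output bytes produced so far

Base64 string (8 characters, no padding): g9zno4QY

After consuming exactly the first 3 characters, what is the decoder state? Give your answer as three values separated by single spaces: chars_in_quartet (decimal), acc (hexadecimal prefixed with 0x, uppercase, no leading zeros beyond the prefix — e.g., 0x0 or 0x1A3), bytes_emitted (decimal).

Answer: 3 0x20F73 0

Derivation:
After char 0 ('g'=32): chars_in_quartet=1 acc=0x20 bytes_emitted=0
After char 1 ('9'=61): chars_in_quartet=2 acc=0x83D bytes_emitted=0
After char 2 ('z'=51): chars_in_quartet=3 acc=0x20F73 bytes_emitted=0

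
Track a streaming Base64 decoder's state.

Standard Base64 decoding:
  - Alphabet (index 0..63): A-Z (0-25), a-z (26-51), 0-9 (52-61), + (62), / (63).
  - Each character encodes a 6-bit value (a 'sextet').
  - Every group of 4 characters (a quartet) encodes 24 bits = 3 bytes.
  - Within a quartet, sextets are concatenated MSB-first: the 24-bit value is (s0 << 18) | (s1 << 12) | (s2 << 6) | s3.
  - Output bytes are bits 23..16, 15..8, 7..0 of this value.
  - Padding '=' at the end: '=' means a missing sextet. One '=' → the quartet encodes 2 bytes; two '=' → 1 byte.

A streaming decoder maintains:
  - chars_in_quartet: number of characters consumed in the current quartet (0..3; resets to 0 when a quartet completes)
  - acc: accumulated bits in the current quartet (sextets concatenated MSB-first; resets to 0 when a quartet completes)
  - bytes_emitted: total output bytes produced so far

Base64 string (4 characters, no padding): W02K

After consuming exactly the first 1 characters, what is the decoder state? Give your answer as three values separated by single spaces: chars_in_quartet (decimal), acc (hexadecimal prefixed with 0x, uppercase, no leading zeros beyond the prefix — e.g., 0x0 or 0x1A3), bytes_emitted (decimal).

After char 0 ('W'=22): chars_in_quartet=1 acc=0x16 bytes_emitted=0

Answer: 1 0x16 0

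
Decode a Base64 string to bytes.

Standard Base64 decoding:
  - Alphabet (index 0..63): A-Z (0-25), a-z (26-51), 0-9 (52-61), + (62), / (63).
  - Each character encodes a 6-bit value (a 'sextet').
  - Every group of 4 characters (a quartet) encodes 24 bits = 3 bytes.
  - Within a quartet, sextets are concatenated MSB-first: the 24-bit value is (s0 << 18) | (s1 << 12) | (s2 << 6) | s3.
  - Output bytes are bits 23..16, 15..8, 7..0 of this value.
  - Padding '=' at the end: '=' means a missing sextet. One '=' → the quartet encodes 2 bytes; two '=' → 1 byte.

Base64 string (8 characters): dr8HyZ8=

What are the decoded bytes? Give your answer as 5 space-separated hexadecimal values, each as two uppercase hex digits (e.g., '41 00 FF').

After char 0 ('d'=29): chars_in_quartet=1 acc=0x1D bytes_emitted=0
After char 1 ('r'=43): chars_in_quartet=2 acc=0x76B bytes_emitted=0
After char 2 ('8'=60): chars_in_quartet=3 acc=0x1DAFC bytes_emitted=0
After char 3 ('H'=7): chars_in_quartet=4 acc=0x76BF07 -> emit 76 BF 07, reset; bytes_emitted=3
After char 4 ('y'=50): chars_in_quartet=1 acc=0x32 bytes_emitted=3
After char 5 ('Z'=25): chars_in_quartet=2 acc=0xC99 bytes_emitted=3
After char 6 ('8'=60): chars_in_quartet=3 acc=0x3267C bytes_emitted=3
Padding '=': partial quartet acc=0x3267C -> emit C9 9F; bytes_emitted=5

Answer: 76 BF 07 C9 9F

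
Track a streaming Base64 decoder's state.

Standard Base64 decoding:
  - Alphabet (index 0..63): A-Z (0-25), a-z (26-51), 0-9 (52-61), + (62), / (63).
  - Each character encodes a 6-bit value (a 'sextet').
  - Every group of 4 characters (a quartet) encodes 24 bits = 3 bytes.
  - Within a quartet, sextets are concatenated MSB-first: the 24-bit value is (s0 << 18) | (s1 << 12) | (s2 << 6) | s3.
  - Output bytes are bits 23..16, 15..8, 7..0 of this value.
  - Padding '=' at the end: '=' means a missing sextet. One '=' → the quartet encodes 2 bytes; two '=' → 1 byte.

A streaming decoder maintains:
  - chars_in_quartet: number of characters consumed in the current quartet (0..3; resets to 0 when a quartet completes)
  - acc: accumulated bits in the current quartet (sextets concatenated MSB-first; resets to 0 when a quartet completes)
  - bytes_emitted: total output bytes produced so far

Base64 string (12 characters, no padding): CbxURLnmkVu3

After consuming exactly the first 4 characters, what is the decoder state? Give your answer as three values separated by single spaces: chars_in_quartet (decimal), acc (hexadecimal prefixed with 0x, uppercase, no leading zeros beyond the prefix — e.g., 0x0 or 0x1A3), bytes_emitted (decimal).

Answer: 0 0x0 3

Derivation:
After char 0 ('C'=2): chars_in_quartet=1 acc=0x2 bytes_emitted=0
After char 1 ('b'=27): chars_in_quartet=2 acc=0x9B bytes_emitted=0
After char 2 ('x'=49): chars_in_quartet=3 acc=0x26F1 bytes_emitted=0
After char 3 ('U'=20): chars_in_quartet=4 acc=0x9BC54 -> emit 09 BC 54, reset; bytes_emitted=3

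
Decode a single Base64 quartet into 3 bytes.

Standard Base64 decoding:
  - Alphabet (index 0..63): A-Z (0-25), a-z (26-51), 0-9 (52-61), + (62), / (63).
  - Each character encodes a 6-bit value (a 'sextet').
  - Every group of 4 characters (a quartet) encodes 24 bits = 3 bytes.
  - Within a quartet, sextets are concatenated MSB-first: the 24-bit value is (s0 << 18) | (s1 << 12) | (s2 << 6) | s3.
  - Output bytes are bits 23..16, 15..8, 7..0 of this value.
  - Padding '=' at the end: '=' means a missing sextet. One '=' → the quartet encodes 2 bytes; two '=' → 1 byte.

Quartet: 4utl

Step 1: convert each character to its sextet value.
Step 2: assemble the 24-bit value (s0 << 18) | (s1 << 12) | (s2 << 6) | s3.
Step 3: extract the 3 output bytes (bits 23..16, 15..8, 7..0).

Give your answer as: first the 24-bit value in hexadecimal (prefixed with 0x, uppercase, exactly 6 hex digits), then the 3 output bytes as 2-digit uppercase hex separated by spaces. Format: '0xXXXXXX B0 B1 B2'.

Answer: 0xE2EB65 E2 EB 65

Derivation:
Sextets: 4=56, u=46, t=45, l=37
24-bit: (56<<18) | (46<<12) | (45<<6) | 37
      = 0xE00000 | 0x02E000 | 0x000B40 | 0x000025
      = 0xE2EB65
Bytes: (v>>16)&0xFF=E2, (v>>8)&0xFF=EB, v&0xFF=65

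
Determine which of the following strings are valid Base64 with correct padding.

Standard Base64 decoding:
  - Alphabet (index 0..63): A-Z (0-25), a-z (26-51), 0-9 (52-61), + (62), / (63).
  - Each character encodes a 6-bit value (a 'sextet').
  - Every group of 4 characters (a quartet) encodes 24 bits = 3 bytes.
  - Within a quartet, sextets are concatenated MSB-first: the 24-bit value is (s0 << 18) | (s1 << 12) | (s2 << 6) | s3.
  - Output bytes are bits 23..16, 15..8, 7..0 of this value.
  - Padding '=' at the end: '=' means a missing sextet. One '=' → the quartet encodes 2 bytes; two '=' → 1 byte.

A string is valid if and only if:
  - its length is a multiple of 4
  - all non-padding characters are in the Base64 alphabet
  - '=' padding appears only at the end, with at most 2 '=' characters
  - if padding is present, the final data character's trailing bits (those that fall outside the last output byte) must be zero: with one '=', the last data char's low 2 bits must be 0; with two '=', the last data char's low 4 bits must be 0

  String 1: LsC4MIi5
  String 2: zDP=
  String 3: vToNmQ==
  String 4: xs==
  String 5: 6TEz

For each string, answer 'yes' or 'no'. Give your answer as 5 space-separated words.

Answer: yes no yes no yes

Derivation:
String 1: 'LsC4MIi5' → valid
String 2: 'zDP=' → invalid (bad trailing bits)
String 3: 'vToNmQ==' → valid
String 4: 'xs==' → invalid (bad trailing bits)
String 5: '6TEz' → valid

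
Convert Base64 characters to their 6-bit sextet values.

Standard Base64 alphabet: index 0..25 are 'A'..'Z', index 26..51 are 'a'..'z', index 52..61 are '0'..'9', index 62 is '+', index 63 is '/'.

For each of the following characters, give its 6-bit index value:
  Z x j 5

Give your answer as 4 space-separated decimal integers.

Answer: 25 49 35 57

Derivation:
'Z': A..Z range, ord('Z') − ord('A') = 25
'x': a..z range, 26 + ord('x') − ord('a') = 49
'j': a..z range, 26 + ord('j') − ord('a') = 35
'5': 0..9 range, 52 + ord('5') − ord('0') = 57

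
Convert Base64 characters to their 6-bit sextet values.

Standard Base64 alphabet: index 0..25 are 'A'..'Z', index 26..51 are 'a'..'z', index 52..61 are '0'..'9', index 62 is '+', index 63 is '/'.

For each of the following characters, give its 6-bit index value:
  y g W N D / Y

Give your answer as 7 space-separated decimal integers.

Answer: 50 32 22 13 3 63 24

Derivation:
'y': a..z range, 26 + ord('y') − ord('a') = 50
'g': a..z range, 26 + ord('g') − ord('a') = 32
'W': A..Z range, ord('W') − ord('A') = 22
'N': A..Z range, ord('N') − ord('A') = 13
'D': A..Z range, ord('D') − ord('A') = 3
'/': index 63
'Y': A..Z range, ord('Y') − ord('A') = 24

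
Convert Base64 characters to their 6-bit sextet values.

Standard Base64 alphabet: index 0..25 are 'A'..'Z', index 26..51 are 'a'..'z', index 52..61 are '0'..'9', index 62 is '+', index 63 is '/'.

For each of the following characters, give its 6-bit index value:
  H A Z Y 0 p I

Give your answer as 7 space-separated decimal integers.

Answer: 7 0 25 24 52 41 8

Derivation:
'H': A..Z range, ord('H') − ord('A') = 7
'A': A..Z range, ord('A') − ord('A') = 0
'Z': A..Z range, ord('Z') − ord('A') = 25
'Y': A..Z range, ord('Y') − ord('A') = 24
'0': 0..9 range, 52 + ord('0') − ord('0') = 52
'p': a..z range, 26 + ord('p') − ord('a') = 41
'I': A..Z range, ord('I') − ord('A') = 8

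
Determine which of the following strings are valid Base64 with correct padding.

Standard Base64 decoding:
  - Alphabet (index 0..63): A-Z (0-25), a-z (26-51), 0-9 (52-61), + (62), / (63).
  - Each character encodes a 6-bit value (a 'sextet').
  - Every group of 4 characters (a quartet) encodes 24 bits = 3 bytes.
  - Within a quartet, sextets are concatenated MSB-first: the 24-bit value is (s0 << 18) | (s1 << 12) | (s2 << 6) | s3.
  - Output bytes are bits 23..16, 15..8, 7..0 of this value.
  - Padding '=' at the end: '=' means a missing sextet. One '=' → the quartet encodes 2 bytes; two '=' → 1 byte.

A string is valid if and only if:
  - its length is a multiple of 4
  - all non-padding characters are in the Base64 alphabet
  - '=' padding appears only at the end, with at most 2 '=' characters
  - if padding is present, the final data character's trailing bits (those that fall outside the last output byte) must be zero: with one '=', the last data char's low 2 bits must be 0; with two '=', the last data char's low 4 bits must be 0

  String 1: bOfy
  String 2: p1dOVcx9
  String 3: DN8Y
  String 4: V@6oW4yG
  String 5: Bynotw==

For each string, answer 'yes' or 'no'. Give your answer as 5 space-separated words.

Answer: yes yes yes no yes

Derivation:
String 1: 'bOfy' → valid
String 2: 'p1dOVcx9' → valid
String 3: 'DN8Y' → valid
String 4: 'V@6oW4yG' → invalid (bad char(s): ['@'])
String 5: 'Bynotw==' → valid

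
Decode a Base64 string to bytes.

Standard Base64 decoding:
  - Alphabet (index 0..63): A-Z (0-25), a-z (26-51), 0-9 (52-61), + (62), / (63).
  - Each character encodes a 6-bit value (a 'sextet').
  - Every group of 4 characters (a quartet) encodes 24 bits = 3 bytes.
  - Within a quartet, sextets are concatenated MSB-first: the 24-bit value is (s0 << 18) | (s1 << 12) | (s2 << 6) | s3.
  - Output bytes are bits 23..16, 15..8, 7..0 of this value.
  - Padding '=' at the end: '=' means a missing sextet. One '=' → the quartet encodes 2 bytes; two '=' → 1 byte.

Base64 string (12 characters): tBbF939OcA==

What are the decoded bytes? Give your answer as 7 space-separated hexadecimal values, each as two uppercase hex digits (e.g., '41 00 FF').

Answer: B4 16 C5 F7 7F 4E 70

Derivation:
After char 0 ('t'=45): chars_in_quartet=1 acc=0x2D bytes_emitted=0
After char 1 ('B'=1): chars_in_quartet=2 acc=0xB41 bytes_emitted=0
After char 2 ('b'=27): chars_in_quartet=3 acc=0x2D05B bytes_emitted=0
After char 3 ('F'=5): chars_in_quartet=4 acc=0xB416C5 -> emit B4 16 C5, reset; bytes_emitted=3
After char 4 ('9'=61): chars_in_quartet=1 acc=0x3D bytes_emitted=3
After char 5 ('3'=55): chars_in_quartet=2 acc=0xF77 bytes_emitted=3
After char 6 ('9'=61): chars_in_quartet=3 acc=0x3DDFD bytes_emitted=3
After char 7 ('O'=14): chars_in_quartet=4 acc=0xF77F4E -> emit F7 7F 4E, reset; bytes_emitted=6
After char 8 ('c'=28): chars_in_quartet=1 acc=0x1C bytes_emitted=6
After char 9 ('A'=0): chars_in_quartet=2 acc=0x700 bytes_emitted=6
Padding '==': partial quartet acc=0x700 -> emit 70; bytes_emitted=7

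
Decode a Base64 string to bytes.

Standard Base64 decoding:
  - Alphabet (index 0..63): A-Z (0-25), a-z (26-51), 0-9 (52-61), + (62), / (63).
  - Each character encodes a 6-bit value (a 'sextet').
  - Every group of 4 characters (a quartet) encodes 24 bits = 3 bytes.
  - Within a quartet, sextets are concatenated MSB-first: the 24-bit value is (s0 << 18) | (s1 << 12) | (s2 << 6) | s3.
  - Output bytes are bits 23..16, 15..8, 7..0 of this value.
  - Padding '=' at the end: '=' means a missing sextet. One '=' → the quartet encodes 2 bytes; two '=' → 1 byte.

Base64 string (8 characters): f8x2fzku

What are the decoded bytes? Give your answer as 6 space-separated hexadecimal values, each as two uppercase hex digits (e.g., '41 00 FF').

Answer: 7F CC 76 7F 39 2E

Derivation:
After char 0 ('f'=31): chars_in_quartet=1 acc=0x1F bytes_emitted=0
After char 1 ('8'=60): chars_in_quartet=2 acc=0x7FC bytes_emitted=0
After char 2 ('x'=49): chars_in_quartet=3 acc=0x1FF31 bytes_emitted=0
After char 3 ('2'=54): chars_in_quartet=4 acc=0x7FCC76 -> emit 7F CC 76, reset; bytes_emitted=3
After char 4 ('f'=31): chars_in_quartet=1 acc=0x1F bytes_emitted=3
After char 5 ('z'=51): chars_in_quartet=2 acc=0x7F3 bytes_emitted=3
After char 6 ('k'=36): chars_in_quartet=3 acc=0x1FCE4 bytes_emitted=3
After char 7 ('u'=46): chars_in_quartet=4 acc=0x7F392E -> emit 7F 39 2E, reset; bytes_emitted=6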